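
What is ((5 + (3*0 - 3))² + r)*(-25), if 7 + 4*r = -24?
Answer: 375/4 ≈ 93.750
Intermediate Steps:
r = -31/4 (r = -7/4 + (¼)*(-24) = -7/4 - 6 = -31/4 ≈ -7.7500)
((5 + (3*0 - 3))² + r)*(-25) = ((5 + (3*0 - 3))² - 31/4)*(-25) = ((5 + (0 - 3))² - 31/4)*(-25) = ((5 - 3)² - 31/4)*(-25) = (2² - 31/4)*(-25) = (4 - 31/4)*(-25) = -15/4*(-25) = 375/4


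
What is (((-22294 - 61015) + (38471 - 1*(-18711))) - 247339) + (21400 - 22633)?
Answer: -274699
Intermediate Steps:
(((-22294 - 61015) + (38471 - 1*(-18711))) - 247339) + (21400 - 22633) = ((-83309 + (38471 + 18711)) - 247339) - 1233 = ((-83309 + 57182) - 247339) - 1233 = (-26127 - 247339) - 1233 = -273466 - 1233 = -274699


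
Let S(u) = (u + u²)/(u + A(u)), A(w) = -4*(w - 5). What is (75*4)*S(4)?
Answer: 750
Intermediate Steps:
A(w) = 20 - 4*w (A(w) = -4*(-5 + w) = 20 - 4*w)
S(u) = (u + u²)/(20 - 3*u) (S(u) = (u + u²)/(u + (20 - 4*u)) = (u + u²)/(20 - 3*u))
(75*4)*S(4) = (75*4)*(-1*4*(1 + 4)/(-20 + 3*4)) = 300*(-1*4*5/(-20 + 12)) = 300*(-1*4*5/(-8)) = 300*(-1*4*(-⅛)*5) = 300*(5/2) = 750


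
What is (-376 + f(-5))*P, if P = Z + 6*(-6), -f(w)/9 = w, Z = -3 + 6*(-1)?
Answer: 14895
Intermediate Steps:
Z = -9 (Z = -3 - 6 = -9)
f(w) = -9*w
P = -45 (P = -9 + 6*(-6) = -9 - 36 = -45)
(-376 + f(-5))*P = (-376 - 9*(-5))*(-45) = (-376 + 45)*(-45) = -331*(-45) = 14895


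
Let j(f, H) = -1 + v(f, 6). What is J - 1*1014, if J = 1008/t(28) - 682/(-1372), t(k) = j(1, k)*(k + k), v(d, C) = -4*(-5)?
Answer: -13197649/13034 ≈ -1012.6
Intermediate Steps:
v(d, C) = 20
j(f, H) = 19 (j(f, H) = -1 + 20 = 19)
t(k) = 38*k (t(k) = 19*(k + k) = 19*(2*k) = 38*k)
J = 18827/13034 (J = 1008/((38*28)) - 682/(-1372) = 1008/1064 - 682*(-1/1372) = 1008*(1/1064) + 341/686 = 18/19 + 341/686 = 18827/13034 ≈ 1.4445)
J - 1*1014 = 18827/13034 - 1*1014 = 18827/13034 - 1014 = -13197649/13034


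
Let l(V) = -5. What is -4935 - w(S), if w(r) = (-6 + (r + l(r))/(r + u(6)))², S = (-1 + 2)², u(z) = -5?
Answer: -4960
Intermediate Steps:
S = 1 (S = 1² = 1)
w(r) = 25 (w(r) = (-6 + (r - 5)/(r - 5))² = (-6 + (-5 + r)/(-5 + r))² = (-6 + 1)² = (-5)² = 25)
-4935 - w(S) = -4935 - 1*25 = -4935 - 25 = -4960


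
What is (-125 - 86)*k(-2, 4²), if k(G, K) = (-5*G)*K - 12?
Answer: -31228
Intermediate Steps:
k(G, K) = -12 - 5*G*K (k(G, K) = -5*G*K - 12 = -12 - 5*G*K)
(-125 - 86)*k(-2, 4²) = (-125 - 86)*(-12 - 5*(-2)*4²) = -211*(-12 - 5*(-2)*16) = -211*(-12 + 160) = -211*148 = -31228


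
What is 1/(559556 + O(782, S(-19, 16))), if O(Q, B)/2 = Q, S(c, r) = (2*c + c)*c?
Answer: 1/561120 ≈ 1.7821e-6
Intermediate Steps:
S(c, r) = 3*c² (S(c, r) = (3*c)*c = 3*c²)
O(Q, B) = 2*Q
1/(559556 + O(782, S(-19, 16))) = 1/(559556 + 2*782) = 1/(559556 + 1564) = 1/561120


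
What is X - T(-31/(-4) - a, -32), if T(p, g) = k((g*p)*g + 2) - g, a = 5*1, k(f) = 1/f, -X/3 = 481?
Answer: -4156551/2818 ≈ -1475.0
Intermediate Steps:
X = -1443 (X = -3*481 = -1443)
a = 5
T(p, g) = 1/(2 + p*g²) - g (T(p, g) = 1/((g*p)*g + 2) - g = 1/(p*g² + 2) - g = 1/(2 + p*g²) - g)
X - T(-31/(-4) - a, -32) = -1443 - (1/(2 + (-31/(-4) - 1*5)*(-32)²) - 1*(-32)) = -1443 - (1/(2 + (-31*(-¼) - 5)*1024) + 32) = -1443 - (1/(2 + (31/4 - 5)*1024) + 32) = -1443 - (1/(2 + (11/4)*1024) + 32) = -1443 - (1/(2 + 2816) + 32) = -1443 - (1/2818 + 32) = -1443 - 1*90177/2818 = -1443 - 90177/2818 = -4156551/2818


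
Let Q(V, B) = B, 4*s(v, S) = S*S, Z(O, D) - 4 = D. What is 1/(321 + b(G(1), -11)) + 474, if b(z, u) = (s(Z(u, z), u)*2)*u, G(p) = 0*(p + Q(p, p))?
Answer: 326584/689 ≈ 474.00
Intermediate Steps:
Z(O, D) = 4 + D
s(v, S) = S**2/4 (s(v, S) = (S*S)/4 = S**2/4)
G(p) = 0 (G(p) = 0*(p + p) = 0*(2*p) = 0)
b(z, u) = u**3/2 (b(z, u) = ((u**2/4)*2)*u = (u**2/2)*u = u**3/2)
1/(321 + b(G(1), -11)) + 474 = 1/(321 + (1/2)*(-11)**3) + 474 = 1/(321 + (1/2)*(-1331)) + 474 = 1/(321 - 1331/2) + 474 = 1/(-689/2) + 474 = -2/689 + 474 = 326584/689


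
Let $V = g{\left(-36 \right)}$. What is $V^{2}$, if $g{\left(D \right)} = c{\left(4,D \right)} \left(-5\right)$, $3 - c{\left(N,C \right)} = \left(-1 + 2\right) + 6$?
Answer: $400$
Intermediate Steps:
$c{\left(N,C \right)} = -4$ ($c{\left(N,C \right)} = 3 - \left(\left(-1 + 2\right) + 6\right) = 3 - \left(1 + 6\right) = 3 - 7 = -4$)
$g{\left(D \right)} = 20$ ($g{\left(D \right)} = \left(-4\right) \left(-5\right) = 20$)
$V = 20$
$V^{2} = 20^{2} = 400$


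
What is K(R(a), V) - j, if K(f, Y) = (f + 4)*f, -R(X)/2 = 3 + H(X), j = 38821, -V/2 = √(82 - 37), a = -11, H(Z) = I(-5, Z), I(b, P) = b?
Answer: -38789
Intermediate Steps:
H(Z) = -5
V = -6*√5 (V = -2*√(82 - 37) = -6*√5 ≈ -13.416)
R(X) = 4 (R(X) = -2*(3 - 5) = -2*(-2) = 4)
K(f, Y) = f*(4 + f) (K(f, Y) = (4 + f)*f = f*(4 + f))
K(R(a), V) - j = 4*(4 + 4) - 1*38821 = 4*8 - 38821 = 32 - 38821 = -38789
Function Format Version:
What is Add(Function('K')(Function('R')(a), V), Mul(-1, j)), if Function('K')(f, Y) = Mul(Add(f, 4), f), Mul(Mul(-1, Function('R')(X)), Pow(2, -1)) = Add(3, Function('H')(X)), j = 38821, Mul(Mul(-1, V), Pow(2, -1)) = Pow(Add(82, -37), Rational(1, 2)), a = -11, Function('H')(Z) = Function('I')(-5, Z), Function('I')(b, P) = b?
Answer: -38789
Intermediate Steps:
Function('H')(Z) = -5
V = Mul(-6, Pow(5, Rational(1, 2))) (V = Mul(-2, Pow(Add(82, -37), Rational(1, 2))) = Mul(-2, Pow(45, Rational(1, 2))) = Mul(-2, Mul(3, Pow(5, Rational(1, 2)))) = Mul(-6, Pow(5, Rational(1, 2))) ≈ -13.416)
Function('R')(X) = 4 (Function('R')(X) = Mul(-2, Add(3, -5)) = Mul(-2, -2) = 4)
Function('K')(f, Y) = Mul(f, Add(4, f)) (Function('K')(f, Y) = Mul(Add(4, f), f) = Mul(f, Add(4, f)))
Add(Function('K')(Function('R')(a), V), Mul(-1, j)) = Add(Mul(4, Add(4, 4)), Mul(-1, 38821)) = Add(Mul(4, 8), -38821) = Add(32, -38821) = -38789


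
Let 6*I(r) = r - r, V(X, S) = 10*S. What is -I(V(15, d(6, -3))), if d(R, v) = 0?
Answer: 0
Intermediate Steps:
I(r) = 0 (I(r) = (r - r)/6 = (⅙)*0 = 0)
-I(V(15, d(6, -3))) = -1*0 = 0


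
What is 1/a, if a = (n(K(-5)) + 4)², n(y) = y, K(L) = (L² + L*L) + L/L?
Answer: 1/3025 ≈ 0.00033058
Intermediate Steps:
K(L) = 1 + 2*L² (K(L) = (L² + L²) + 1 = 2*L² + 1 = 1 + 2*L²)
a = 3025 (a = ((1 + 2*(-5)²) + 4)² = ((1 + 2*25) + 4)² = ((1 + 50) + 4)² = (51 + 4)² = 55² = 3025)
1/a = 1/3025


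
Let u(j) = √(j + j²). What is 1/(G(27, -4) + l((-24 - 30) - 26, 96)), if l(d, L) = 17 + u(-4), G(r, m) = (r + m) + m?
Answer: 3/107 - √3/642 ≈ 0.025339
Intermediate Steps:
G(r, m) = r + 2*m (G(r, m) = (m + r) + m = r + 2*m)
l(d, L) = 17 + 2*√3 (l(d, L) = 17 + √(-4*(1 - 4)) = 17 + √(-4*(-3)) = 17 + √12 = 17 + 2*√3)
1/(G(27, -4) + l((-24 - 30) - 26, 96)) = 1/((27 + 2*(-4)) + (17 + 2*√3)) = 1/((27 - 8) + (17 + 2*√3)) = 1/(19 + (17 + 2*√3)) = 1/(36 + 2*√3)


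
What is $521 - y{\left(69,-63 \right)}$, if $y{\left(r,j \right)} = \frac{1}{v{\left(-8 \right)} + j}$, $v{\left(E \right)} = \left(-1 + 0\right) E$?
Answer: $\frac{28656}{55} \approx 521.02$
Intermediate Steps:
$v{\left(E \right)} = - E$
$y{\left(r,j \right)} = \frac{1}{8 + j}$ ($y{\left(r,j \right)} = \frac{1}{\left(-1\right) \left(-8\right) + j} = \frac{1}{8 + j}$)
$521 - y{\left(69,-63 \right)} = 521 - \frac{1}{8 - 63} = 521 - \frac{1}{-55} = 521 - - \frac{1}{55} = 521 + \frac{1}{55} = \frac{28656}{55}$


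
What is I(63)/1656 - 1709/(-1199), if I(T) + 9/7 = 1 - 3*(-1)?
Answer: 19833509/13898808 ≈ 1.4270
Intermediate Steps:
I(T) = 19/7 (I(T) = -9/7 + (1 - 3*(-1)) = -9/7 + (1 + 3) = -9/7 + 4 = 19/7)
I(63)/1656 - 1709/(-1199) = (19/7)/1656 - 1709/(-1199) = (19/7)*(1/1656) - 1709*(-1/1199) = 19/11592 + 1709/1199 = 19833509/13898808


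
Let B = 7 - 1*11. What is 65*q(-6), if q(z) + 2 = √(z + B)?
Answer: -130 + 65*I*√10 ≈ -130.0 + 205.55*I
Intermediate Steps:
B = -4 (B = 7 - 11 = -4)
q(z) = -2 + √(-4 + z) (q(z) = -2 + √(z - 4) = -2 + √(-4 + z))
65*q(-6) = 65*(-2 + √(-4 - 6)) = 65*(-2 + √(-10)) = 65*(-2 + I*√10) = -130 + 65*I*√10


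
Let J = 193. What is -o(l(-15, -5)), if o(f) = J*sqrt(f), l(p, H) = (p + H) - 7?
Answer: -579*I*sqrt(3) ≈ -1002.9*I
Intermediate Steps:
l(p, H) = -7 + H + p (l(p, H) = (H + p) - 7 = -7 + H + p)
o(f) = 193*sqrt(f)
-o(l(-15, -5)) = -193*sqrt(-7 - 5 - 15) = -193*sqrt(-27) = -193*3*I*sqrt(3) = -579*I*sqrt(3)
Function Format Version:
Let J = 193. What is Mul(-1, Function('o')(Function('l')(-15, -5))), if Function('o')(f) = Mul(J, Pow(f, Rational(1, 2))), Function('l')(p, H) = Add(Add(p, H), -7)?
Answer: Mul(-579, I, Pow(3, Rational(1, 2))) ≈ Mul(-1002.9, I)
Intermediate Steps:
Function('l')(p, H) = Add(-7, H, p) (Function('l')(p, H) = Add(Add(H, p), -7) = Add(-7, H, p))
Function('o')(f) = Mul(193, Pow(f, Rational(1, 2)))
Mul(-1, Function('o')(Function('l')(-15, -5))) = Mul(-1, Mul(193, Pow(Add(-7, -5, -15), Rational(1, 2)))) = Mul(-1, Mul(193, Pow(-27, Rational(1, 2)))) = Mul(-1, Mul(193, Mul(3, I, Pow(3, Rational(1, 2))))) = Mul(-1, Mul(579, I, Pow(3, Rational(1, 2)))) = Mul(-579, I, Pow(3, Rational(1, 2)))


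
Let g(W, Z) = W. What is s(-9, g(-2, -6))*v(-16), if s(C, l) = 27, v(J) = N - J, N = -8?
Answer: 216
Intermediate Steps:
v(J) = -8 - J
s(-9, g(-2, -6))*v(-16) = 27*(-8 - 1*(-16)) = 27*(-8 + 16) = 27*8 = 216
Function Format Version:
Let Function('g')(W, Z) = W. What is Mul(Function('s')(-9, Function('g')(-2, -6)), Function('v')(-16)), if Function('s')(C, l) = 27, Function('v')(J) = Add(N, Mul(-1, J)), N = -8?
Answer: 216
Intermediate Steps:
Function('v')(J) = Add(-8, Mul(-1, J))
Mul(Function('s')(-9, Function('g')(-2, -6)), Function('v')(-16)) = Mul(27, Add(-8, Mul(-1, -16))) = Mul(27, Add(-8, 16)) = Mul(27, 8) = 216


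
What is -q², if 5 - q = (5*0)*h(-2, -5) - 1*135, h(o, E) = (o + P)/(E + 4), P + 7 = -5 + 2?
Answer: -19600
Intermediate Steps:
P = -10 (P = -7 + (-5 + 2) = -7 - 3 = -10)
h(o, E) = (-10 + o)/(4 + E) (h(o, E) = (o - 10)/(E + 4) = (-10 + o)/(4 + E))
q = 140 (q = 5 - ((5*0)*((-10 - 2)/(4 - 5)) - 1*135) = 5 - (0*(-12/(-1)) - 135) = 5 - (0*(-1*(-12)) - 135) = 5 - (0*12 - 135) = 5 - (0 - 135) = 5 - 1*(-135) = 5 + 135 = 140)
-q² = -1*140² = -1*19600 = -19600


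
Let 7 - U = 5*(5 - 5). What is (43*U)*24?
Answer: 7224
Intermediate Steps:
U = 7 (U = 7 - 5*(5 - 5) = 7 - 5*0 = 7 - 1*0 = 7 + 0 = 7)
(43*U)*24 = (43*7)*24 = 301*24 = 7224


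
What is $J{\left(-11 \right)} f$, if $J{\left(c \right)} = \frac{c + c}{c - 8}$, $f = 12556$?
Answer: $\frac{276232}{19} \approx 14539.0$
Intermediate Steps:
$J{\left(c \right)} = \frac{2 c}{-8 + c}$
$J{\left(-11 \right)} f = 2 \left(-11\right) \frac{1}{-8 - 11} \cdot 12556 = 2 \left(-11\right) \frac{1}{-19} \cdot 12556 = 2 \left(-11\right) \left(- \frac{1}{19}\right) 12556 = \frac{22}{19} \cdot 12556 = \frac{276232}{19}$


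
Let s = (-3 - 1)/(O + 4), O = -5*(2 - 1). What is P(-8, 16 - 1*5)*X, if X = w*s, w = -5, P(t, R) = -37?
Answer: 740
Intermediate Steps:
O = -5 (O = -5*1 = -5)
s = 4 (s = (-3 - 1)/(-5 + 4) = -4/(-1) = -4*(-1) = 4)
X = -20 (X = -5*4 = -20)
P(-8, 16 - 1*5)*X = -37*(-20) = 740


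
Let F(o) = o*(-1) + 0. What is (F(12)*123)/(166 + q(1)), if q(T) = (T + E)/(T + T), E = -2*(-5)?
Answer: -2952/343 ≈ -8.6064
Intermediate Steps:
E = 10
F(o) = -o (F(o) = -o + 0 = -o)
q(T) = (10 + T)/(2*T) (q(T) = (T + 10)/(T + T) = (10 + T)/((2*T)) = (10 + T)*(1/(2*T)) = (10 + T)/(2*T))
(F(12)*123)/(166 + q(1)) = (-1*12*123)/(166 + (1/2)*(10 + 1)/1) = (-12*123)/(166 + (1/2)*1*11) = -1476/(166 + 11/2) = -1476/343/2 = -1476*2/343 = -2952/343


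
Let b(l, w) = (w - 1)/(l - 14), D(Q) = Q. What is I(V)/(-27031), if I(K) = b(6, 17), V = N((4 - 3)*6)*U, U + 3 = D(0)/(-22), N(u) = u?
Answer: 2/27031 ≈ 7.3989e-5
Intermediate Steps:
U = -3 (U = -3 + 0/(-22) = -3 + 0*(-1/22) = -3 + 0 = -3)
b(l, w) = (-1 + w)/(-14 + l)
V = -18 (V = ((4 - 3)*6)*(-3) = (1*6)*(-3) = 6*(-3) = -18)
I(K) = -2 (I(K) = (-1 + 17)/(-14 + 6) = 16/(-8) = -⅛*16 = -2)
I(V)/(-27031) = -2/(-27031) = -2*(-1/27031) = 2/27031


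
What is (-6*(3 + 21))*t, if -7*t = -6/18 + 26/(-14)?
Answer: -2208/49 ≈ -45.061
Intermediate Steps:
t = 46/147 (t = -(-6/18 + 26/(-14))/7 = -(-6*1/18 + 26*(-1/14))/7 = -(-⅓ - 13/7)/7 = -⅐*(-46/21) = 46/147 ≈ 0.31293)
(-6*(3 + 21))*t = -6*(3 + 21)*(46/147) = -6*24*(46/147) = -144*46/147 = -2208/49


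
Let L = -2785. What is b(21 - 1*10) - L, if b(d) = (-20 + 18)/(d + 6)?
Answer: 47343/17 ≈ 2784.9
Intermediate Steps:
b(d) = -2/(6 + d)
b(21 - 1*10) - L = -2/(6 + (21 - 1*10)) - 1*(-2785) = -2/(6 + (21 - 10)) + 2785 = -2/(6 + 11) + 2785 = -2/17 + 2785 = 47343/17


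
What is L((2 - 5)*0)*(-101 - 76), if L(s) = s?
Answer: 0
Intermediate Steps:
L((2 - 5)*0)*(-101 - 76) = ((2 - 5)*0)*(-101 - 76) = -3*0*(-177) = 0*(-177) = 0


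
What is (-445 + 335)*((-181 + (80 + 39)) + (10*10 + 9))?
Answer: -5170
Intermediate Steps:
(-445 + 335)*((-181 + (80 + 39)) + (10*10 + 9)) = -110*((-181 + 119) + (100 + 9)) = -110*(-62 + 109) = -110*47 = -5170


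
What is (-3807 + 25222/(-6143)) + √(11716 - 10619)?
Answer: -23411623/6143 + √1097 ≈ -3778.0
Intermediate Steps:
(-3807 + 25222/(-6143)) + √(11716 - 10619) = (-3807 + 25222*(-1/6143)) + √1097 = (-3807 - 25222/6143) + √1097 = -23411623/6143 + √1097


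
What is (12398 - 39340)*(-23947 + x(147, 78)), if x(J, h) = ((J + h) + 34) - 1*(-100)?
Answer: 635507896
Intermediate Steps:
x(J, h) = 134 + J + h (x(J, h) = (34 + J + h) + 100 = 134 + J + h)
(12398 - 39340)*(-23947 + x(147, 78)) = (12398 - 39340)*(-23947 + (134 + 147 + 78)) = -26942*(-23947 + 359) = -26942*(-23588) = 635507896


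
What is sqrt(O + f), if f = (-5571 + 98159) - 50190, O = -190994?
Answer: 2*I*sqrt(37149) ≈ 385.48*I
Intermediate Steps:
f = 42398 (f = 92588 - 50190 = 42398)
sqrt(O + f) = sqrt(-190994 + 42398) = sqrt(-148596) = 2*I*sqrt(37149)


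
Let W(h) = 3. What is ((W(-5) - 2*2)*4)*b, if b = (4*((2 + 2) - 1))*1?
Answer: -48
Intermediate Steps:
b = 12 (b = (4*(4 - 1))*1 = (4*3)*1 = 12*1 = 12)
((W(-5) - 2*2)*4)*b = ((3 - 2*2)*4)*12 = ((3 - 4)*4)*12 = -1*4*12 = -4*12 = -48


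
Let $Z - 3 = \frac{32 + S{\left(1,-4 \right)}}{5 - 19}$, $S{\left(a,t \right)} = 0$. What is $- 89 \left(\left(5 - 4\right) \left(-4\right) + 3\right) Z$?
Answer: $\frac{445}{7} \approx 63.571$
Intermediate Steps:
$Z = \frac{5}{7}$ ($Z = 3 + \frac{32 + 0}{5 - 19} = 3 + \frac{32}{-14} = 3 + 32 \left(- \frac{1}{14}\right) = 3 - \frac{16}{7} = \frac{5}{7} \approx 0.71429$)
$- 89 \left(\left(5 - 4\right) \left(-4\right) + 3\right) Z = - 89 \left(\left(5 - 4\right) \left(-4\right) + 3\right) \frac{5}{7} = - 89 \left(1 \left(-4\right) + 3\right) \frac{5}{7} = - 89 \left(-4 + 3\right) \frac{5}{7} = \left(-89\right) \left(-1\right) \frac{5}{7} = 89 \cdot \frac{5}{7} = \frac{445}{7}$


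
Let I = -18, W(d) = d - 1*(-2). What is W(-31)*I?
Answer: 522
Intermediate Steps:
W(d) = 2 + d (W(d) = d + 2 = 2 + d)
W(-31)*I = (2 - 31)*(-18) = -29*(-18) = 522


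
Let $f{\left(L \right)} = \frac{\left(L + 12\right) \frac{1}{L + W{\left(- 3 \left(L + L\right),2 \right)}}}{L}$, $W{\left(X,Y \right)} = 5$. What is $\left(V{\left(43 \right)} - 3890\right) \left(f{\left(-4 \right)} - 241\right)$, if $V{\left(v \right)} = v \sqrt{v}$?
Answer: $945270 - 10449 \sqrt{43} \approx 8.7675 \cdot 10^{5}$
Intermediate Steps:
$V{\left(v \right)} = v^{\frac{3}{2}}$
$f{\left(L \right)} = \frac{12 + L}{L \left(5 + L\right)}$ ($f{\left(L \right)} = \frac{\left(L + 12\right) \frac{1}{L + 5}}{L} = \frac{\left(12 + L\right) \frac{1}{5 + L}}{L} = \frac{\frac{1}{5 + L} \left(12 + L\right)}{L} = \frac{12 + L}{L \left(5 + L\right)}$)
$\left(V{\left(43 \right)} - 3890\right) \left(f{\left(-4 \right)} - 241\right) = \left(43^{\frac{3}{2}} - 3890\right) \left(\frac{12 - 4}{\left(-4\right) \left(5 - 4\right)} - 241\right) = \left(43 \sqrt{43} - 3890\right) \left(\left(- \frac{1}{4}\right) 1^{-1} \cdot 8 - 241\right) = \left(-3890 + 43 \sqrt{43}\right) \left(\left(- \frac{1}{4}\right) 1 \cdot 8 - 241\right) = \left(-3890 + 43 \sqrt{43}\right) \left(-2 - 241\right) = \left(-3890 + 43 \sqrt{43}\right) \left(-243\right) = 945270 - 10449 \sqrt{43}$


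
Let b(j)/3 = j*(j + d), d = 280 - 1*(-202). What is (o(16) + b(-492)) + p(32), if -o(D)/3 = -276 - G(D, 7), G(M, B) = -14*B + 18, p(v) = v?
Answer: 15380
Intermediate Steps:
G(M, B) = 18 - 14*B
o(D) = 588 (o(D) = -3*(-276 - (18 - 14*7)) = -3*(-276 - (18 - 98)) = -3*(-276 - 1*(-80)) = -3*(-276 + 80) = -3*(-196) = 588)
d = 482 (d = 280 + 202 = 482)
b(j) = 3*j*(482 + j) (b(j) = 3*(j*(j + 482)) = 3*(j*(482 + j)) = 3*j*(482 + j))
(o(16) + b(-492)) + p(32) = (588 + 3*(-492)*(482 - 492)) + 32 = (588 + 3*(-492)*(-10)) + 32 = (588 + 14760) + 32 = 15348 + 32 = 15380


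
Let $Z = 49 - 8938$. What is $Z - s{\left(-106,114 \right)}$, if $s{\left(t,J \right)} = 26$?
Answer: $-8915$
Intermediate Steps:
$Z = -8889$ ($Z = 49 - 8938 = -8889$)
$Z - s{\left(-106,114 \right)} = -8889 - 26 = -8915$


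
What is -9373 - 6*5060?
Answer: -39733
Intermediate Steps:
-9373 - 6*5060 = -9373 - 1*30360 = -9373 - 30360 = -39733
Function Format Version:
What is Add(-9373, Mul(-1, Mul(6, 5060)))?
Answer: -39733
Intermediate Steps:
Add(-9373, Mul(-1, Mul(6, 5060))) = Add(-9373, Mul(-1, 30360)) = Add(-9373, -30360) = -39733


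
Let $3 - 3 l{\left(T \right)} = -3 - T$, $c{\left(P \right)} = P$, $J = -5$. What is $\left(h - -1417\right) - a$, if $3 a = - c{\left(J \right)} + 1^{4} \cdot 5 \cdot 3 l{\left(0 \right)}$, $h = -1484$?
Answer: $- \frac{236}{3} \approx -78.667$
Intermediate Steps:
$l{\left(T \right)} = 2 + \frac{T}{3}$ ($l{\left(T \right)} = 1 - \frac{-3 - T}{3} = 1 + \left(1 + \frac{T}{3}\right) = 2 + \frac{T}{3}$)
$a = \frac{35}{3}$ ($a = \frac{\left(-1\right) \left(-5\right) + 1^{4} \cdot 5 \cdot 3 \left(2 + \frac{1}{3} \cdot 0\right)}{3} = \frac{5 + 1 \cdot 5 \cdot 3 \left(2 + 0\right)}{3} = \frac{5 + 5 \cdot 3 \cdot 2}{3} = \frac{5 + 15 \cdot 2}{3} = \frac{5 + 30}{3} = \frac{1}{3} \cdot 35 = \frac{35}{3} \approx 11.667$)
$\left(h - -1417\right) - a = \left(-1484 - -1417\right) - \frac{35}{3} = \left(-1484 + 1417\right) - \frac{35}{3} = -67 - \frac{35}{3} = - \frac{236}{3}$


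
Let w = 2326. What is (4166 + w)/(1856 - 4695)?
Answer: -6492/2839 ≈ -2.2867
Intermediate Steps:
(4166 + w)/(1856 - 4695) = (4166 + 2326)/(1856 - 4695) = 6492/(-2839) = 6492*(-1/2839) = -6492/2839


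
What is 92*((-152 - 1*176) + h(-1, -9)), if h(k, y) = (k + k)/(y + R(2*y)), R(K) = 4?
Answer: -150696/5 ≈ -30139.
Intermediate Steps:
h(k, y) = 2*k/(4 + y) (h(k, y) = (k + k)/(y + 4) = (2*k)/(4 + y) = 2*k/(4 + y))
92*((-152 - 1*176) + h(-1, -9)) = 92*((-152 - 1*176) + 2*(-1)/(4 - 9)) = 92*((-152 - 176) + 2*(-1)/(-5)) = 92*(-328 + 2*(-1)*(-1/5)) = 92*(-328 + 2/5) = 92*(-1638/5) = -150696/5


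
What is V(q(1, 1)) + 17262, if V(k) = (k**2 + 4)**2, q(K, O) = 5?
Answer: 18103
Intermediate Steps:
V(k) = (4 + k**2)**2
V(q(1, 1)) + 17262 = (4 + 5**2)**2 + 17262 = (4 + 25)**2 + 17262 = 29**2 + 17262 = 841 + 17262 = 18103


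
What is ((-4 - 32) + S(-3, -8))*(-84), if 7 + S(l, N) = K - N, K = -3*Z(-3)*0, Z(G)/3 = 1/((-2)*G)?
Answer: 2940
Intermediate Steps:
Z(G) = -3/(2*G) (Z(G) = 3*(1/((-2)*G)) = 3*(-1/(2*G)) = -3/(2*G))
K = 0 (K = -(-9)/(2*(-3))*0 = -(-9)*(-1)/(2*3)*0 = -3*1/2*0 = -3/2*0 = 0)
S(l, N) = -7 - N (S(l, N) = -7 + (0 - N) = -7 - N)
((-4 - 32) + S(-3, -8))*(-84) = ((-4 - 32) + (-7 - 1*(-8)))*(-84) = (-36 + (-7 + 8))*(-84) = (-36 + 1)*(-84) = -35*(-84) = 2940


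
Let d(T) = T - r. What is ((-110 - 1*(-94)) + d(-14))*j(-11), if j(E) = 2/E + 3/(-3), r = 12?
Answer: 546/11 ≈ 49.636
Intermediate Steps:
d(T) = -12 + T (d(T) = T - 1*12 = T - 12 = -12 + T)
j(E) = -1 + 2/E (j(E) = 2/E + 3*(-⅓) = 2/E - 1 = -1 + 2/E)
((-110 - 1*(-94)) + d(-14))*j(-11) = ((-110 - 1*(-94)) + (-12 - 14))*((2 - 1*(-11))/(-11)) = ((-110 + 94) - 26)*(-(2 + 11)/11) = (-16 - 26)*(-1/11*13) = -42*(-13/11) = 546/11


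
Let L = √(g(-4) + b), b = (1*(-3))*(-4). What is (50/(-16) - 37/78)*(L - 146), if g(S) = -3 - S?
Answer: 81979/156 - 1123*√13/312 ≈ 512.53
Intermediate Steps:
b = 12 (b = -3*(-4) = 12)
L = √13 (L = √((-3 - 1*(-4)) + 12) = √((-3 + 4) + 12) = √(1 + 12) = √13 ≈ 3.6056)
(50/(-16) - 37/78)*(L - 146) = (50/(-16) - 37/78)*(√13 - 146) = (50*(-1/16) - 37*1/78)*(-146 + √13) = (-25/8 - 37/78)*(-146 + √13) = -1123*(-146 + √13)/312 = 81979/156 - 1123*√13/312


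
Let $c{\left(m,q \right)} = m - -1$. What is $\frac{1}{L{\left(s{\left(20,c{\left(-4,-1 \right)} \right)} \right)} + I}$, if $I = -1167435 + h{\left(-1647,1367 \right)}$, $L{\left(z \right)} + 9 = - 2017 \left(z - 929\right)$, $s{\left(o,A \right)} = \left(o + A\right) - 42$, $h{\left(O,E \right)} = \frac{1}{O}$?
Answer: $\frac{1647}{1246406777} \approx 1.3214 \cdot 10^{-6}$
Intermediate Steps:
$c{\left(m,q \right)} = 1 + m$ ($c{\left(m,q \right)} = m + 1 = 1 + m$)
$s{\left(o,A \right)} = -42 + A + o$ ($s{\left(o,A \right)} = \left(A + o\right) - 42 = -42 + A + o$)
$L{\left(z \right)} = 1873784 - 2017 z$ ($L{\left(z \right)} = -9 - 2017 \left(z - 929\right) = -9 - 2017 \left(-929 + z\right) = -9 - \left(-1873793 + 2017 z\right) = 1873784 - 2017 z$)
$I = - \frac{1922765446}{1647}$ ($I = -1167435 + \frac{1}{-1647} = -1167435 - \frac{1}{1647} = - \frac{1922765446}{1647} \approx -1.1674 \cdot 10^{6}$)
$\frac{1}{L{\left(s{\left(20,c{\left(-4,-1 \right)} \right)} \right)} + I} = \frac{1}{\left(1873784 - 2017 \left(-42 + \left(1 - 4\right) + 20\right)\right) - \frac{1922765446}{1647}} = \frac{1}{\left(1873784 - 2017 \left(-42 - 3 + 20\right)\right) - \frac{1922765446}{1647}} = \frac{1}{\left(1873784 - -50425\right) - \frac{1922765446}{1647}} = \frac{1}{\left(1873784 + 50425\right) - \frac{1922765446}{1647}} = \frac{1}{1924209 - \frac{1922765446}{1647}} = \frac{1}{\frac{1246406777}{1647}} = \frac{1647}{1246406777}$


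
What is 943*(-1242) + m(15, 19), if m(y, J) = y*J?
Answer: -1170921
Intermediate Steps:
m(y, J) = J*y
943*(-1242) + m(15, 19) = 943*(-1242) + 19*15 = -1171206 + 285 = -1170921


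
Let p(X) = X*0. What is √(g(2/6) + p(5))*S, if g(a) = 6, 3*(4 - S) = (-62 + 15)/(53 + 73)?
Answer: 1559*√6/378 ≈ 10.103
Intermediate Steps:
p(X) = 0
S = 1559/378 (S = 4 - (-62 + 15)/(3*(53 + 73)) = 4 - (-47)/(3*126) = 4 - ⅓*(-47/126) = 4 + 47/378 = 1559/378 ≈ 4.1243)
√(g(2/6) + p(5))*S = √(6 + 0)*(1559/378) = √6*(1559/378) = 1559*√6/378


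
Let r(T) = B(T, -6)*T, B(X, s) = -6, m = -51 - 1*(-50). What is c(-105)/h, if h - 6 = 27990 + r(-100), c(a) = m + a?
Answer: -53/14298 ≈ -0.0037068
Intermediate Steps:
m = -1 (m = -51 + 50 = -1)
r(T) = -6*T
c(a) = -1 + a
h = 28596 (h = 6 + (27990 - 6*(-100)) = 6 + (27990 + 600) = 6 + 28590 = 28596)
c(-105)/h = (-1 - 105)/28596 = -106*1/28596 = -53/14298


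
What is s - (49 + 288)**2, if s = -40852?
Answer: -154421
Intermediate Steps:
s - (49 + 288)**2 = -40852 - (49 + 288)**2 = -40852 - 1*337**2 = -40852 - 1*113569 = -40852 - 113569 = -154421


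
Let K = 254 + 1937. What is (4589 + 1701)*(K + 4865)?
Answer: 44382240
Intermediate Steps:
K = 2191
(4589 + 1701)*(K + 4865) = (4589 + 1701)*(2191 + 4865) = 6290*7056 = 44382240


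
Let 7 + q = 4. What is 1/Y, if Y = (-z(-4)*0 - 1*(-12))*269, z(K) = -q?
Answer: 1/3228 ≈ 0.00030979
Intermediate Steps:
q = -3 (q = -7 + 4 = -3)
z(K) = 3 (z(K) = -1*(-3) = 3)
Y = 3228 (Y = (-1*3*0 - 1*(-12))*269 = (-3*0 + 12)*269 = (0 + 12)*269 = 12*269 = 3228)
1/Y = 1/3228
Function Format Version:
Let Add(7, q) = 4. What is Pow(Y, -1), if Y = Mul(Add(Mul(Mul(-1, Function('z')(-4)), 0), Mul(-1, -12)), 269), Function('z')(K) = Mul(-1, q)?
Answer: Rational(1, 3228) ≈ 0.00030979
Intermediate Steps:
q = -3 (q = Add(-7, 4) = -3)
Function('z')(K) = 3 (Function('z')(K) = Mul(-1, -3) = 3)
Y = 3228 (Y = Mul(Add(Mul(Mul(-1, 3), 0), Mul(-1, -12)), 269) = Mul(Add(Mul(-3, 0), 12), 269) = Mul(Add(0, 12), 269) = Mul(12, 269) = 3228)
Pow(Y, -1) = Pow(3228, -1) = Rational(1, 3228)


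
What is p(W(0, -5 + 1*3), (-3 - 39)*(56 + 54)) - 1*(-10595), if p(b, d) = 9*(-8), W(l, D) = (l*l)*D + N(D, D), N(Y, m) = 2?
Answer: 10523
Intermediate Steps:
W(l, D) = 2 + D*l² (W(l, D) = (l*l)*D + 2 = l²*D + 2 = D*l² + 2 = 2 + D*l²)
p(b, d) = -72
p(W(0, -5 + 1*3), (-3 - 39)*(56 + 54)) - 1*(-10595) = -72 - 1*(-10595) = -72 + 10595 = 10523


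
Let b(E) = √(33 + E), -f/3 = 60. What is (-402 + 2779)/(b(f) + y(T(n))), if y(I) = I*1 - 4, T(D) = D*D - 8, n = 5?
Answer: 30901/316 - 16639*I*√3/316 ≈ 97.788 - 91.201*I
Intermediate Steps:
T(D) = -8 + D² (T(D) = D² - 8 = -8 + D²)
f = -180 (f = -3*60 = -180)
y(I) = -4 + I (y(I) = I - 4 = -4 + I)
(-402 + 2779)/(b(f) + y(T(n))) = (-402 + 2779)/(√(33 - 180) + (-4 + (-8 + 5²))) = 2377/(√(-147) + (-4 + (-8 + 25))) = 2377/(7*I*√3 + (-4 + 17)) = 2377/(7*I*√3 + 13) = 2377/(13 + 7*I*√3)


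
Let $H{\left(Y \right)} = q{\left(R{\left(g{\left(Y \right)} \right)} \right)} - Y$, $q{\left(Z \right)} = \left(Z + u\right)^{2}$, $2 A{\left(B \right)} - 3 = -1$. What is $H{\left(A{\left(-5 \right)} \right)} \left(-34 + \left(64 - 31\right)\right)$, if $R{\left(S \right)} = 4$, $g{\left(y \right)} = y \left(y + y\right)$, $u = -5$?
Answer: $0$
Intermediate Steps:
$g{\left(y \right)} = 2 y^{2}$ ($g{\left(y \right)} = y 2 y = 2 y^{2}$)
$A{\left(B \right)} = 1$ ($A{\left(B \right)} = \frac{3}{2} + \frac{1}{2} \left(-1\right) = \frac{3}{2} - \frac{1}{2} = 1$)
$q{\left(Z \right)} = \left(-5 + Z\right)^{2}$ ($q{\left(Z \right)} = \left(Z - 5\right)^{2} = \left(-5 + Z\right)^{2}$)
$H{\left(Y \right)} = 1 - Y$ ($H{\left(Y \right)} = \left(-5 + 4\right)^{2} - Y = \left(-1\right)^{2} - Y = 1 - Y$)
$H{\left(A{\left(-5 \right)} \right)} \left(-34 + \left(64 - 31\right)\right) = \left(1 - 1\right) \left(-34 + \left(64 - 31\right)\right) = 0 \left(-34 + 33\right) = 0 \left(-1\right) = 0$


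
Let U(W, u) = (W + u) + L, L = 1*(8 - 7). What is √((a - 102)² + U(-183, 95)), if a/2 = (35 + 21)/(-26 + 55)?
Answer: √8026549/29 ≈ 97.694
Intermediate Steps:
a = 112/29 (a = 2*((35 + 21)/(-26 + 55)) = 2*(56/29) = 112/29 ≈ 3.8621)
L = 1 (L = 1*1 = 1)
U(W, u) = 1 + W + u (U(W, u) = (W + u) + 1 = 1 + W + u)
√((a - 102)² + U(-183, 95)) = √((112/29 - 102)² + (1 - 183 + 95)) = √((-2846/29)² - 87) = √(8099716/841 - 87) = √(8026549/841) = √8026549/29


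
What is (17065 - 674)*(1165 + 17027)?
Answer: 298185072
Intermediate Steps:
(17065 - 674)*(1165 + 17027) = 16391*18192 = 298185072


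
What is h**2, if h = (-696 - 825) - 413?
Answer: 3740356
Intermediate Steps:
h = -1934 (h = -1521 - 413 = -1934)
h**2 = (-1934)**2 = 3740356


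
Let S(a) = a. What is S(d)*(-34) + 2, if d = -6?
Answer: 206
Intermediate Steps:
S(d)*(-34) + 2 = -6*(-34) + 2 = 204 + 2 = 206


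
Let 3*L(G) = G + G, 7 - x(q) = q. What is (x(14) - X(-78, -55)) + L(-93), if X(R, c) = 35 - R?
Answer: -182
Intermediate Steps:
x(q) = 7 - q
L(G) = 2*G/3 (L(G) = (G + G)/3 = (2*G)/3 = 2*G/3)
(x(14) - X(-78, -55)) + L(-93) = ((7 - 1*14) - (35 - 1*(-78))) + (⅔)*(-93) = ((7 - 14) - (35 + 78)) - 62 = (-7 - 1*113) - 62 = (-7 - 113) - 62 = -120 - 62 = -182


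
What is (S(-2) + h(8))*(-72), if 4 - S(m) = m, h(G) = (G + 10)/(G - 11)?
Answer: 0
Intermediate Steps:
h(G) = (10 + G)/(-11 + G)
S(m) = 4 - m
(S(-2) + h(8))*(-72) = ((4 - 1*(-2)) + (10 + 8)/(-11 + 8))*(-72) = ((4 + 2) + 18/(-3))*(-72) = (6 - ⅓*18)*(-72) = (6 - 6)*(-72) = 0*(-72) = 0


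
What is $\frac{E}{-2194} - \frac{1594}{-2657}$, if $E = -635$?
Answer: $\frac{5184431}{5829458} \approx 0.88935$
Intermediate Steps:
$\frac{E}{-2194} - \frac{1594}{-2657} = - \frac{635}{-2194} - \frac{1594}{-2657} = \left(-635\right) \left(- \frac{1}{2194}\right) - - \frac{1594}{2657} = \frac{635}{2194} + \frac{1594}{2657} = \frac{5184431}{5829458}$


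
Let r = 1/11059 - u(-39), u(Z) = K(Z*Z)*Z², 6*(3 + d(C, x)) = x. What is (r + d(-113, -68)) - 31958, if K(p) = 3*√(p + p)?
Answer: -1060746100/33177 - 177957*√2 ≈ -2.8364e+5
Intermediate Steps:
K(p) = 3*√2*√p (K(p) = 3*√(2*p) = 3*(√2*√p) = 3*√2*√p)
d(C, x) = -3 + x/6
u(Z) = 3*√2*Z²*√(Z²) (u(Z) = (3*√2*√(Z*Z))*Z² = (3*√2*√(Z²))*Z² = 3*√2*Z²*√(Z²))
r = 1/11059 - 177957*√2 (r = 1/11059 - 3*√2*(-39)²*√((-39)²) = 1/11059 - 3*√2*1521*√1521 = 1/11059 - 3*√2*1521*39 = 1/11059 - 177957*√2 ≈ -2.5167e+5)
(r + d(-113, -68)) - 31958 = ((1/11059 - 177957*√2) + (-3 + (⅙)*(-68))) - 31958 = ((1/11059 - 177957*√2) + (-3 - 34/3)) - 31958 = ((1/11059 - 177957*√2) - 43/3) - 31958 = (-475534/33177 - 177957*√2) - 31958 = -1060746100/33177 - 177957*√2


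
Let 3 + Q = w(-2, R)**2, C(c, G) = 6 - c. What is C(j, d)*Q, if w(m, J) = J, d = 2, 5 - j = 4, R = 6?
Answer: 165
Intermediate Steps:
j = 1 (j = 5 - 1*4 = 5 - 4 = 1)
Q = 33 (Q = -3 + 6**2 = -3 + 36 = 33)
C(j, d)*Q = (6 - 1*1)*33 = (6 - 1)*33 = 5*33 = 165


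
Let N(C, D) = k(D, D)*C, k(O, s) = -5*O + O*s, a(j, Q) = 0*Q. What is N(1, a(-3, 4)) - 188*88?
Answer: -16544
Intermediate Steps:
a(j, Q) = 0
N(C, D) = C*D*(-5 + D) (N(C, D) = (D*(-5 + D))*C = C*D*(-5 + D))
N(1, a(-3, 4)) - 188*88 = 1*0*(-5 + 0) - 188*88 = 1*0*(-5) - 16544 = 0 - 16544 = -16544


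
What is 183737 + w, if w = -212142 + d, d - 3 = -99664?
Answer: -128066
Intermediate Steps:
d = -99661 (d = 3 - 99664 = -99661)
w = -311803 (w = -212142 - 99661 = -311803)
183737 + w = 183737 - 311803 = -128066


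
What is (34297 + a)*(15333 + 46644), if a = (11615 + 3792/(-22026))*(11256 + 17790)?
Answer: 76764105495061485/3671 ≈ 2.0911e+13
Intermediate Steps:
a = 1238464306518/3671 (a = (11615 + 3792*(-1/22026))*29046 = (11615 - 632/3671)*29046 = (42638033/3671)*29046 = 1238464306518/3671 ≈ 3.3736e+8)
(34297 + a)*(15333 + 46644) = (34297 + 1238464306518/3671)*(15333 + 46644) = (1238590210805/3671)*61977 = 76764105495061485/3671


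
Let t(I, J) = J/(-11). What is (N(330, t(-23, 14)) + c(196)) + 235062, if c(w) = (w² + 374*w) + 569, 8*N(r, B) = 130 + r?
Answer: 694817/2 ≈ 3.4741e+5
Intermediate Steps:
t(I, J) = -J/11 (t(I, J) = J*(-1/11) = -J/11)
N(r, B) = 65/4 + r/8 (N(r, B) = (130 + r)/8 = 65/4 + r/8)
c(w) = 569 + w² + 374*w
(N(330, t(-23, 14)) + c(196)) + 235062 = ((65/4 + (⅛)*330) + (569 + 196² + 374*196)) + 235062 = ((65/4 + 165/4) + (569 + 38416 + 73304)) + 235062 = (115/2 + 112289) + 235062 = 224693/2 + 235062 = 694817/2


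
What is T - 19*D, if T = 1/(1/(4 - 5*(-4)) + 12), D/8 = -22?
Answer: 966440/289 ≈ 3344.1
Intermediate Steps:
D = -176 (D = 8*(-22) = -176)
T = 24/289 (T = 1/(1/(4 + 20) + 12) = 1/(1/24 + 12) = 1/(289/24) = 24/289 ≈ 0.083045)
T - 19*D = 24/289 - 19*(-176) = 24/289 + 3344 = 966440/289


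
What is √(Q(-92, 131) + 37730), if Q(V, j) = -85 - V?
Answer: 3*√4193 ≈ 194.26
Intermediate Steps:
√(Q(-92, 131) + 37730) = √((-85 - 1*(-92)) + 37730) = √((-85 + 92) + 37730) = √(7 + 37730) = √37737 = 3*√4193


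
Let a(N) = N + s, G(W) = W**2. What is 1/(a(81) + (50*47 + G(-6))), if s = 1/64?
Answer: 64/157889 ≈ 0.00040535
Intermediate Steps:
s = 1/64 ≈ 0.015625
a(N) = 1/64 + N (a(N) = N + 1/64 = 1/64 + N)
1/(a(81) + (50*47 + G(-6))) = 1/((1/64 + 81) + (50*47 + (-6)**2)) = 1/(5185/64 + (2350 + 36)) = 1/(5185/64 + 2386) = 1/(157889/64) = 64/157889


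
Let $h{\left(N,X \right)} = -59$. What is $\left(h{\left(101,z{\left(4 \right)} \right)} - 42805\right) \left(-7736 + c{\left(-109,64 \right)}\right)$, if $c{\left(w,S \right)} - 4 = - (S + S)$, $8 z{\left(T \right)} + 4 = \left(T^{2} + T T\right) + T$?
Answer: $336911040$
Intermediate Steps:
$z{\left(T \right)} = - \frac{1}{2} + \frac{T^{2}}{4} + \frac{T}{8}$ ($z{\left(T \right)} = - \frac{1}{2} + \frac{\left(T^{2} + T T\right) + T}{8} = - \frac{1}{2} + \frac{\left(T^{2} + T^{2}\right) + T}{8} = - \frac{1}{2} + \frac{2 T^{2} + T}{8} = - \frac{1}{2} + \frac{T + 2 T^{2}}{8} = - \frac{1}{2} + \left(\frac{T^{2}}{4} + \frac{T}{8}\right) = - \frac{1}{2} + \frac{T^{2}}{4} + \frac{T}{8}$)
$c{\left(w,S \right)} = 4 - 2 S$ ($c{\left(w,S \right)} = 4 - \left(S + S\right) = 4 - 2 S$)
$\left(h{\left(101,z{\left(4 \right)} \right)} - 42805\right) \left(-7736 + c{\left(-109,64 \right)}\right) = \left(-59 - 42805\right) \left(-7736 + \left(4 - 128\right)\right) = - 42864 \left(-7736 + \left(4 - 128\right)\right) = - 42864 \left(-7736 - 124\right) = \left(-42864\right) \left(-7860\right) = 336911040$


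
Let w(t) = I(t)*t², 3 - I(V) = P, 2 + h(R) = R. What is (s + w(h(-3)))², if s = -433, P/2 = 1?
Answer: 166464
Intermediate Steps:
P = 2 (P = 2*1 = 2)
h(R) = -2 + R
I(V) = 1 (I(V) = 3 - 1*2 = 3 - 2 = 1)
w(t) = t² (w(t) = 1*t² = t²)
(s + w(h(-3)))² = (-433 + (-2 - 3)²)² = (-433 + (-5)²)² = (-433 + 25)² = (-408)² = 166464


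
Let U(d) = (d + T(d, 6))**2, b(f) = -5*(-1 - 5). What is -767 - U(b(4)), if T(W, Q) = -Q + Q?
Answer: -1667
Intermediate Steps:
b(f) = 30 (b(f) = -5*(-6) = 30)
T(W, Q) = 0
U(d) = d**2 (U(d) = (d + 0)**2 = d**2)
-767 - U(b(4)) = -767 - 1*30**2 = -767 - 1*900 = -767 - 900 = -1667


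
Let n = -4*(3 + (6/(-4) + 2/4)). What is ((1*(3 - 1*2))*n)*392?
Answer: -3136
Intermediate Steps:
n = -8 (n = -4*(3 + (6*(-¼) + 2*(¼))) = -4*(3 + (-3/2 + ½)) = -4*(3 - 1) = -4*2 = -8)
((1*(3 - 1*2))*n)*392 = ((1*(3 - 1*2))*(-8))*392 = ((1*(3 - 2))*(-8))*392 = ((1*1)*(-8))*392 = (1*(-8))*392 = -8*392 = -3136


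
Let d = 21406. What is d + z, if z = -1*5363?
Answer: 16043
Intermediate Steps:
z = -5363
d + z = 21406 - 5363 = 16043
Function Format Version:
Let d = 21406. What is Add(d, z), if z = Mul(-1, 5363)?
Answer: 16043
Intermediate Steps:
z = -5363
Add(d, z) = Add(21406, -5363) = 16043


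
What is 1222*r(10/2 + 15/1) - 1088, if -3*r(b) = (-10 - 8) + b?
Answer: -5708/3 ≈ -1902.7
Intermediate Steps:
r(b) = 6 - b/3 (r(b) = -((-10 - 8) + b)/3 = -(-18 + b)/3 = 6 - b/3)
1222*r(10/2 + 15/1) - 1088 = 1222*(6 - (10/2 + 15/1)/3) - 1088 = 1222*(6 - (10*(½) + 15*1)/3) - 1088 = 1222*(6 - (5 + 15)/3) - 1088 = 1222*(6 - ⅓*20) - 1088 = 1222*(6 - 20/3) - 1088 = 1222*(-⅔) - 1088 = -2444/3 - 1088 = -5708/3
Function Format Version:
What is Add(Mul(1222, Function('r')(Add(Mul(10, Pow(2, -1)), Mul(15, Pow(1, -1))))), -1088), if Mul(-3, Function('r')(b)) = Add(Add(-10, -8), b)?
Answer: Rational(-5708, 3) ≈ -1902.7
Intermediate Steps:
Function('r')(b) = Add(6, Mul(Rational(-1, 3), b)) (Function('r')(b) = Mul(Rational(-1, 3), Add(Add(-10, -8), b)) = Mul(Rational(-1, 3), Add(-18, b)) = Add(6, Mul(Rational(-1, 3), b)))
Add(Mul(1222, Function('r')(Add(Mul(10, Pow(2, -1)), Mul(15, Pow(1, -1))))), -1088) = Add(Mul(1222, Add(6, Mul(Rational(-1, 3), Add(Mul(10, Pow(2, -1)), Mul(15, Pow(1, -1)))))), -1088) = Add(Mul(1222, Add(6, Mul(Rational(-1, 3), Add(Mul(10, Rational(1, 2)), Mul(15, 1))))), -1088) = Add(Mul(1222, Add(6, Mul(Rational(-1, 3), Add(5, 15)))), -1088) = Add(Mul(1222, Add(6, Mul(Rational(-1, 3), 20))), -1088) = Add(Mul(1222, Add(6, Rational(-20, 3))), -1088) = Add(Mul(1222, Rational(-2, 3)), -1088) = Add(Rational(-2444, 3), -1088) = Rational(-5708, 3)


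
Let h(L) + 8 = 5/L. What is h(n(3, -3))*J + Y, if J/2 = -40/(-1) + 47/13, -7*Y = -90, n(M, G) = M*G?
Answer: -66744/91 ≈ -733.45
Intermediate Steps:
n(M, G) = G*M
Y = 90/7 (Y = -1/7*(-90) = 90/7 ≈ 12.857)
h(L) = -8 + 5/L
J = 1134/13 (J = 2*(-40/(-1) + 47/13) = 2*(-40*(-1) + 47*(1/13)) = 2*(40 + 47/13) = 2*(567/13) = 1134/13 ≈ 87.231)
h(n(3, -3))*J + Y = (-8 + 5/((-3*3)))*(1134/13) + 90/7 = (-8 + 5/(-9))*(1134/13) + 90/7 = (-8 + 5*(-1/9))*(1134/13) + 90/7 = (-8 - 5/9)*(1134/13) + 90/7 = -77/9*1134/13 + 90/7 = -9702/13 + 90/7 = -66744/91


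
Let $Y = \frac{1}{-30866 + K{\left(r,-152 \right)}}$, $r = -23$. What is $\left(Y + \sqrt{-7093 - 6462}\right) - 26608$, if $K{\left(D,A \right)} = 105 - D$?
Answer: $- \frac{817876705}{30738} + i \sqrt{13555} \approx -26608.0 + 116.43 i$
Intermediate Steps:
$Y = - \frac{1}{30738}$ ($Y = \frac{1}{-30866 + \left(105 - -23\right)} = \frac{1}{-30866 + \left(105 + 23\right)} = \frac{1}{-30866 + 128} = \frac{1}{-30738} = - \frac{1}{30738} \approx -3.2533 \cdot 10^{-5}$)
$\left(Y + \sqrt{-7093 - 6462}\right) - 26608 = \left(- \frac{1}{30738} + \sqrt{-7093 - 6462}\right) - 26608 = \left(- \frac{1}{30738} + \sqrt{-13555}\right) - 26608 = \left(- \frac{1}{30738} + i \sqrt{13555}\right) - 26608 = - \frac{817876705}{30738} + i \sqrt{13555}$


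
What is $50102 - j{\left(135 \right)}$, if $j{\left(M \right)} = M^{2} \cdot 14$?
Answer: $-205048$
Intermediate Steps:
$j{\left(M \right)} = 14 M^{2}$
$50102 - j{\left(135 \right)} = 50102 - 14 \cdot 135^{2} = 50102 - 14 \cdot 18225 = 50102 - 255150 = -205048$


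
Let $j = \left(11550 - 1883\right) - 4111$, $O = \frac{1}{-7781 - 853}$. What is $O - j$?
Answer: $- \frac{47970505}{8634} \approx -5556.0$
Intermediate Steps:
$O = - \frac{1}{8634}$ ($O = \frac{1}{-8634} = - \frac{1}{8634} \approx -0.00011582$)
$j = 5556$ ($j = 9667 - 4111 = 5556$)
$O - j = - \frac{1}{8634} - 5556 = - \frac{47970505}{8634}$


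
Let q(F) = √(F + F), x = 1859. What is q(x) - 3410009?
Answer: -3410009 + 13*√22 ≈ -3.4099e+6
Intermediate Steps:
q(F) = √2*√F (q(F) = √(2*F) = √2*√F)
q(x) - 3410009 = √2*√1859 - 3410009 = √2*(13*√11) - 3410009 = 13*√22 - 3410009 = -3410009 + 13*√22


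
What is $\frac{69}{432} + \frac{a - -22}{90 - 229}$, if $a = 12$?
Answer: $- \frac{1699}{20016} \approx -0.084882$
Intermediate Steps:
$\frac{69}{432} + \frac{a - -22}{90 - 229} = \frac{69}{432} + \frac{12 - -22}{90 - 229} = 69 \cdot \frac{1}{432} + \frac{12 + 22}{90 - 229} = \frac{23}{144} + \frac{34}{-139} = \frac{23}{144} + 34 \left(- \frac{1}{139}\right) = \frac{23}{144} - \frac{34}{139} = - \frac{1699}{20016}$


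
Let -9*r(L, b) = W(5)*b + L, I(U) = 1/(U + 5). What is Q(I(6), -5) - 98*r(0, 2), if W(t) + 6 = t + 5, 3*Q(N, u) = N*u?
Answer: 8609/99 ≈ 86.960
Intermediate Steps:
I(U) = 1/(5 + U)
Q(N, u) = N*u/3 (Q(N, u) = (N*u)/3 = N*u/3)
W(t) = -1 + t (W(t) = -6 + (t + 5) = -6 + (5 + t) = -1 + t)
r(L, b) = -4*b/9 - L/9 (r(L, b) = -((-1 + 5)*b + L)/9 = -(4*b + L)/9 = -(L + 4*b)/9 = -4*b/9 - L/9)
Q(I(6), -5) - 98*r(0, 2) = (⅓)*(-5)/(5 + 6) - 98*(-4/9*2 - ⅑*0) = (⅓)*(-5)/11 - 98*(-8/9 + 0) = (⅓)*(1/11)*(-5) - 98*(-8/9) = -5/33 + 784/9 = 8609/99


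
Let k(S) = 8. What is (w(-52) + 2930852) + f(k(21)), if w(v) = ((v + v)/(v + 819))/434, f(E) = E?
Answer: 37523800576/12803 ≈ 2.9309e+6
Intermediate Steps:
w(v) = v/(217*(819 + v)) (w(v) = ((2*v)/(819 + v))*(1/434) = (2*v/(819 + v))*(1/434) = v/(217*(819 + v)))
(w(-52) + 2930852) + f(k(21)) = ((1/217)*(-52)/(819 - 52) + 2930852) + 8 = ((1/217)*(-52)/767 + 2930852) + 8 = ((1/217)*(-52)*(1/767) + 2930852) + 8 = (-4/12803 + 2930852) + 8 = 37523698152/12803 + 8 = 37523800576/12803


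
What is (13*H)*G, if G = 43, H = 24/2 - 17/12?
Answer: 70993/12 ≈ 5916.1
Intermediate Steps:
H = 127/12 (H = 24*(½) - 17*1/12 = 12 - 17/12 = 127/12 ≈ 10.583)
(13*H)*G = (13*(127/12))*43 = (1651/12)*43 = 70993/12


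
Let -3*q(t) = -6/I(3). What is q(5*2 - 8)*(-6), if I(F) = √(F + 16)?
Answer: -12*√19/19 ≈ -2.7530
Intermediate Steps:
I(F) = √(16 + F)
q(t) = 2*√19/19 (q(t) = -(-2)/(√(16 + 3)) = -(-2)/(√19) = -(-2)*√19/19 = 2*√19/19)
q(5*2 - 8)*(-6) = (2*√19/19)*(-6) = -12*√19/19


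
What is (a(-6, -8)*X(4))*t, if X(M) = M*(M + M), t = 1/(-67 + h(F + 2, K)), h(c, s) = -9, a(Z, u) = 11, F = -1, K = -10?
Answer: -88/19 ≈ -4.6316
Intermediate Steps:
t = -1/76 (t = 1/(-67 - 9) = 1/(-76) = -1/76 ≈ -0.013158)
X(M) = 2*M**2 (X(M) = M*(2*M) = 2*M**2)
(a(-6, -8)*X(4))*t = (11*(2*4**2))*(-1/76) = (11*(2*16))*(-1/76) = (11*32)*(-1/76) = 352*(-1/76) = -88/19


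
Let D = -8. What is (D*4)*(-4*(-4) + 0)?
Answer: -512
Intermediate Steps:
(D*4)*(-4*(-4) + 0) = (-8*4)*(-4*(-4) + 0) = -32*(16 + 0) = -32*16 = -512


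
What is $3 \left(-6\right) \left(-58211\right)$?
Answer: $1047798$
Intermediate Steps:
$3 \left(-6\right) \left(-58211\right) = \left(-18\right) \left(-58211\right) = 1047798$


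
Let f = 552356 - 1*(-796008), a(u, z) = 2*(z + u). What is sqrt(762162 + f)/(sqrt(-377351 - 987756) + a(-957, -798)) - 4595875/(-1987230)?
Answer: 919175/397446 - 3510*sqrt(2110526)/13685207 - I*sqrt(2881093816282)/13685207 ≈ 1.9401 - 0.12403*I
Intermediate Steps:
a(u, z) = 2*u + 2*z (a(u, z) = 2*(u + z) = 2*u + 2*z)
f = 1348364 (f = 552356 + 796008 = 1348364)
sqrt(762162 + f)/(sqrt(-377351 - 987756) + a(-957, -798)) - 4595875/(-1987230) = sqrt(762162 + 1348364)/(sqrt(-377351 - 987756) + (2*(-957) + 2*(-798))) - 4595875/(-1987230) = sqrt(2110526)/(sqrt(-1365107) + (-1914 - 1596)) - 4595875*(-1/1987230) = sqrt(2110526)/(I*sqrt(1365107) - 3510) + 919175/397446 = sqrt(2110526)/(-3510 + I*sqrt(1365107)) + 919175/397446 = 919175/397446 + sqrt(2110526)/(-3510 + I*sqrt(1365107))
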